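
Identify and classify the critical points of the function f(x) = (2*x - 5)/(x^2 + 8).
f'(x) = 2*(-x^2 + 5*x + 8)/(x^4 + 16*x^2 + 64)

Solve f'(x) = 0:
  f'(x) = -2*(x^2 - 5*x - 8)/(x^2 + 8)^2; the denominator is positive wherever f is defined, so f'(x) = 0 ⇔ -2*x^2 + 10*x + 16 = 0.
  Factor: -2*x^2 + 10*x + 16 = -2*(x^2 - 5*x - 8); x^2 - 5*x - 8 = 0 has no rational roots; quadratic formula: x = (5 ± √57)/2.
  ⇒ x = 5/2 - sqrt(57)/2 ≈ -1.2749, 5/2 + sqrt(57)/2 ≈ 6.2749

f''(x) = 2*(4*x^2*(2*x - 5) + (5 - 6*x)*(x^2 + 8))/(x^2 + 8)^3
Second-derivative test at each critical point:
  f''(-1.2749) = 0.1630 > 0 → local minimum
  f''(6.2749) = -0.0067 < 0 → local maximum

Critical points: x = 5/2 - sqrt(57)/2 ≈ -1.2749 (local minimum); x = 5/2 + sqrt(57)/2 ≈ 6.2749 (local maximum)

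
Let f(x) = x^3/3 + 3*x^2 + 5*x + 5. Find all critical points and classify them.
f'(x) = x^2 + 6*x + 5

Solve f'(x) = 0:
  Factor: x^2 + 6*x + 5 = (x + 1)*(x + 5) = 0.
  ⇒ x = -5, -1

f''(x) = 2*x + 6
Second-derivative test at each critical point:
  f''(-5) = -4 < 0 → local maximum
  f''(-1) = 4 > 0 → local minimum

Critical points: x = -5 (local maximum); x = -1 (local minimum)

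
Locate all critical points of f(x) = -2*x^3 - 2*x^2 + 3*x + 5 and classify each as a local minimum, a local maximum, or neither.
f'(x) = -6*x^2 - 4*x + 3

Solve f'(x) = 0:
  6*x^2 + 4*x - 3 = 0 has no rational roots; quadratic formula: x = (-4 ± √88)/12.
  ⇒ x = -sqrt(22)/6 - 1/3 ≈ -1.1151, -1/3 + sqrt(22)/6 ≈ 0.4484

f''(x) = -12*x - 4
Second-derivative test at each critical point:
  f''(-1.1151) = 9.3808 > 0 → local minimum
  f''(0.4484) = -9.3808 < 0 → local maximum

Critical points: x = -sqrt(22)/6 - 1/3 ≈ -1.1151 (local minimum); x = -1/3 + sqrt(22)/6 ≈ 0.4484 (local maximum)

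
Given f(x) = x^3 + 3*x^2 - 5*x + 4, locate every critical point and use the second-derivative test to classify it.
f'(x) = 3*x^2 + 6*x - 5

Solve f'(x) = 0:
  3*x^2 + 6*x - 5 = 0 has no rational roots; quadratic formula: x = (-6 ± √96)/6.
  ⇒ x = -2*sqrt(6)/3 - 1 ≈ -2.6330, -1 + 2*sqrt(6)/3 ≈ 0.6330

f''(x) = 6*x + 6
Second-derivative test at each critical point:
  f''(-2.6330) = -9.7980 < 0 → local maximum
  f''(0.6330) = 9.7980 > 0 → local minimum

Critical points: x = -2*sqrt(6)/3 - 1 ≈ -2.6330 (local maximum); x = -1 + 2*sqrt(6)/3 ≈ 0.6330 (local minimum)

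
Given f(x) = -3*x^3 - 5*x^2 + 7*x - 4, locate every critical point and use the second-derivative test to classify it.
f'(x) = -9*x^2 - 10*x + 7

Solve f'(x) = 0:
  9*x^2 + 10*x - 7 = 0 has no rational roots; quadratic formula: x = (-10 ± √352)/18.
  ⇒ x = -2*sqrt(22)/9 - 5/9 ≈ -1.5979, -5/9 + 2*sqrt(22)/9 ≈ 0.4868

f''(x) = -18*x - 10
Second-derivative test at each critical point:
  f''(-1.5979) = 18.7617 > 0 → local minimum
  f''(0.4868) = -18.7617 < 0 → local maximum

Critical points: x = -2*sqrt(22)/9 - 5/9 ≈ -1.5979 (local minimum); x = -5/9 + 2*sqrt(22)/9 ≈ 0.4868 (local maximum)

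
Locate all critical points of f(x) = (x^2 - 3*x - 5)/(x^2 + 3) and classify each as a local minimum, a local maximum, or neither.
f'(x) = (3*x^2 + 16*x - 9)/(x^4 + 6*x^2 + 9)

Solve f'(x) = 0:
  f'(x) = (3*x^2 + 16*x - 9)/(x^2 + 3)^2; the denominator is positive wherever f is defined, so f'(x) = 0 ⇔ 3*x^2 + 16*x - 9 = 0.
  3*x^2 + 16*x - 9 = 0 has no rational roots; quadratic formula: x = (-16 ± √364)/6.
  ⇒ x = -sqrt(91)/3 - 8/3 ≈ -5.8465, -8/3 + sqrt(91)/3 ≈ 0.5131

f''(x) = 6*(-x^3 - 8*x^2 + 9*x + 8)/(x^6 + 9*x^4 + 27*x^2 + 27)
Second-derivative test at each critical point:
  f''(-5.8465) = -0.0138 < 0 → local maximum
  f''(0.5131) = 1.7916 > 0 → local minimum

Critical points: x = -sqrt(91)/3 - 8/3 ≈ -5.8465 (local maximum); x = -8/3 + sqrt(91)/3 ≈ 0.5131 (local minimum)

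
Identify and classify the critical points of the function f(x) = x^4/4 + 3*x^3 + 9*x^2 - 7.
f'(x) = x*(x^2 + 9*x + 18)

Solve f'(x) = 0:
  Factor: x^3 + 9*x^2 + 18*x = x*(x + 3)*(x + 6) = 0.
  ⇒ x = -6, -3, 0

f''(x) = 3*x^2 + 18*x + 18
Second-derivative test at each critical point:
  f''(-6) = 18 > 0 → local minimum
  f''(-3) = -9 < 0 → local maximum
  f''(0) = 18 > 0 → local minimum

Critical points: x = -6 (local minimum); x = -3 (local maximum); x = 0 (local minimum)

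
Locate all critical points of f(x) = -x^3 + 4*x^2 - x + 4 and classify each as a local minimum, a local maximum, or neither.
f'(x) = -3*x^2 + 8*x - 1

Solve f'(x) = 0:
  3*x^2 - 8*x + 1 = 0 has no rational roots; quadratic formula: x = (8 ± √52)/6.
  ⇒ x = 4/3 - sqrt(13)/3 ≈ 0.1315, sqrt(13)/3 + 4/3 ≈ 2.5352

f''(x) = 8 - 6*x
Second-derivative test at each critical point:
  f''(0.1315) = 7.2111 > 0 → local minimum
  f''(2.5352) = -7.2111 < 0 → local maximum

Critical points: x = 4/3 - sqrt(13)/3 ≈ 0.1315 (local minimum); x = sqrt(13)/3 + 4/3 ≈ 2.5352 (local maximum)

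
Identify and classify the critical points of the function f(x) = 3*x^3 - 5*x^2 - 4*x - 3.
f'(x) = 9*x^2 - 10*x - 4

Solve f'(x) = 0:
  9*x^2 - 10*x - 4 = 0 has no rational roots; quadratic formula: x = (10 ± √244)/18.
  ⇒ x = 5/9 - sqrt(61)/9 ≈ -0.3122, 5/9 + sqrt(61)/9 ≈ 1.4234

f''(x) = 18*x - 10
Second-derivative test at each critical point:
  f''(-0.3122) = -15.6205 < 0 → local maximum
  f''(1.4234) = 15.6205 > 0 → local minimum

Critical points: x = 5/9 - sqrt(61)/9 ≈ -0.3122 (local maximum); x = 5/9 + sqrt(61)/9 ≈ 1.4234 (local minimum)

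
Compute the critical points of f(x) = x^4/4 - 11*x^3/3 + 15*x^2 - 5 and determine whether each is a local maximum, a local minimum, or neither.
f'(x) = x*(x^2 - 11*x + 30)

Solve f'(x) = 0:
  Factor: x^3 - 11*x^2 + 30*x = x*(x - 6)*(x - 5) = 0.
  ⇒ x = 0, 5, 6

f''(x) = 3*x^2 - 22*x + 30
Second-derivative test at each critical point:
  f''(0) = 30 > 0 → local minimum
  f''(5) = -5 < 0 → local maximum
  f''(6) = 6 > 0 → local minimum

Critical points: x = 0 (local minimum); x = 5 (local maximum); x = 6 (local minimum)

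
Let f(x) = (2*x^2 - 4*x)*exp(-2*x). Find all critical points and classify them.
f'(x) = 4*(-x^2 + 3*x - 1)*exp(-2*x)

Solve f'(x) = 0:
  f'(x) = (-4*x^2 + 12*x - 4)·exp(-2*x) and exp(-2*x) > 0 for every x, so f'(x) = 0 ⇔ -4*x^2 + 12*x - 4 = 0.
  Factor: -4*x^2 + 12*x - 4 = -4*(x^2 - 3*x + 1); x^2 - 3*x + 1 = 0 has no rational roots; quadratic formula: x = (3 ± √5)/2.
  ⇒ x = 3/2 - sqrt(5)/2 ≈ 0.3820, sqrt(5)/2 + 3/2 ≈ 2.6180

f''(x) = 4*(2*x^2 - 8*x + 5)*exp(-2*x)
Second-derivative test at each critical point:
  f''(0.3820) = 4.1665 > 0 → local minimum
  f''(2.6180) = -0.0476 < 0 → local maximum

Critical points: x = 3/2 - sqrt(5)/2 ≈ 0.3820 (local minimum); x = sqrt(5)/2 + 3/2 ≈ 2.6180 (local maximum)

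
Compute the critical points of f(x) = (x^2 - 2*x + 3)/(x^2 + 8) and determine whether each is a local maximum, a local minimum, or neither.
f'(x) = 2*(x^2 + 5*x - 8)/(x^4 + 16*x^2 + 64)

Solve f'(x) = 0:
  f'(x) = 2*(x^2 + 5*x - 8)/(x^2 + 8)^2; the denominator is positive wherever f is defined, so f'(x) = 0 ⇔ 2*x^2 + 10*x - 16 = 0.
  Factor: 2*x^2 + 10*x - 16 = 2*(x^2 + 5*x - 8); x^2 + 5*x - 8 = 0 has no rational roots; quadratic formula: x = (-5 ± √57)/2.
  ⇒ x = -sqrt(57)/2 - 5/2 ≈ -6.2749, -5/2 + sqrt(57)/2 ≈ 1.2749

f''(x) = 2*(-2*x^3 - 15*x^2 + 48*x + 40)/(x^6 + 24*x^4 + 192*x^2 + 512)
Second-derivative test at each critical point:
  f''(-6.2749) = -0.0067 < 0 → local maximum
  f''(1.2749) = 0.1630 > 0 → local minimum

Critical points: x = -sqrt(57)/2 - 5/2 ≈ -6.2749 (local maximum); x = -5/2 + sqrt(57)/2 ≈ 1.2749 (local minimum)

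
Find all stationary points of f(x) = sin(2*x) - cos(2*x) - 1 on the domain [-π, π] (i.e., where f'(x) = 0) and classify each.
f'(x) = 2*sqrt(2)*sin(2*x + pi/4)

Solve f'(x) = 0 on [-π, π]:
  f'(x) = 0 ⇔ cos(2*x) = -sin(2*x) ⇔ tan(2*x) = -1, i.e. 2*x = arctan(-1) + nπ; keep the solutions lying in [-π, π].
  ⇒ x = -5*pi/8 ≈ -1.9635, -pi/8 ≈ -0.3927, 3*pi/8 ≈ 1.1781, 7*pi/8 ≈ 2.7489

f''(x) = 4*sqrt(2)*cos(2*x + pi/4)
Second-derivative test at each critical point:
  f''(-1.9635) = -5.6569 < 0 → local maximum
  f''(-0.3927) = 5.6569 > 0 → local minimum
  f''(1.1781) = -5.6569 < 0 → local maximum
  f''(2.7489) = 5.6569 > 0 → local minimum

Critical points: x = -5*pi/8 ≈ -1.9635 (local maximum); x = -pi/8 ≈ -0.3927 (local minimum); x = 3*pi/8 ≈ 1.1781 (local maximum); x = 7*pi/8 ≈ 2.7489 (local minimum)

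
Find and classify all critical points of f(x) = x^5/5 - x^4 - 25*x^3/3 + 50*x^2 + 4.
f'(x) = x*(x^3 - 4*x^2 - 25*x + 100)

Solve f'(x) = 0:
  Factor: x^4 - 4*x^3 - 25*x^2 + 100*x = x*(x - 5)*(x - 4)*(x + 5) = 0.
  ⇒ x = -5, 0, 4, 5

f''(x) = 4*x^3 - 12*x^2 - 50*x + 100
Second-derivative test at each critical point:
  f''(-5) = -450 < 0 → local maximum
  f''(0) = 100 > 0 → local minimum
  f''(4) = -36 < 0 → local maximum
  f''(5) = 50 > 0 → local minimum

Critical points: x = -5 (local maximum); x = 0 (local minimum); x = 4 (local maximum); x = 5 (local minimum)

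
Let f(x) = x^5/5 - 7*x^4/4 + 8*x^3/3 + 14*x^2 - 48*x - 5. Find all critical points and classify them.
f'(x) = x^4 - 7*x^3 + 8*x^2 + 28*x - 48

Solve f'(x) = 0:
  Factor: x^4 - 7*x^3 + 8*x^2 + 28*x - 48 = (x - 4)*(x - 3)*(x - 2)*(x + 2) = 0.
  ⇒ x = -2, 2, 3, 4

f''(x) = 4*x^3 - 21*x^2 + 16*x + 28
Second-derivative test at each critical point:
  f''(-2) = -120 < 0 → local maximum
  f''(2) = 8 > 0 → local minimum
  f''(3) = -5 < 0 → local maximum
  f''(4) = 12 > 0 → local minimum

Critical points: x = -2 (local maximum); x = 2 (local minimum); x = 3 (local maximum); x = 4 (local minimum)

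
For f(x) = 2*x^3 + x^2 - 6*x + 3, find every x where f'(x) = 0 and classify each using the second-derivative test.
f'(x) = 6*x^2 + 2*x - 6

Solve f'(x) = 0:
  Factor: 6*x^2 + 2*x - 6 = 2*(3*x^2 + x - 3); 3*x^2 + x - 3 = 0 has no rational roots; quadratic formula: x = (-1 ± √37)/6.
  ⇒ x = -sqrt(37)/6 - 1/6 ≈ -1.1805, -1/6 + sqrt(37)/6 ≈ 0.8471

f''(x) = 12*x + 2
Second-derivative test at each critical point:
  f''(-1.1805) = -12.1655 < 0 → local maximum
  f''(0.8471) = 12.1655 > 0 → local minimum

Critical points: x = -sqrt(37)/6 - 1/6 ≈ -1.1805 (local maximum); x = -1/6 + sqrt(37)/6 ≈ 0.8471 (local minimum)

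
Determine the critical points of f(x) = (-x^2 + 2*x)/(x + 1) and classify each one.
f'(x) = (-x^2 - 2*x + 2)/(x^2 + 2*x + 1)

Solve f'(x) = 0:
  f'(x) = -(x^2 + 2*x - 2)/(x + 1)^2; the denominator is positive wherever f is defined, so f'(x) = 0 ⇔ -x^2 - 2*x + 2 = 0.
  x^2 + 2*x - 2 = 0 has no rational roots; quadratic formula: x = (-2 ± √12)/2.
  ⇒ x = -sqrt(3) - 1 ≈ -2.7321, -1 + sqrt(3) ≈ 0.7321

f''(x) = -6/(x^3 + 3*x^2 + 3*x + 1)
Second-derivative test at each critical point:
  f''(-2.7321) = 1.1547 > 0 → local minimum
  f''(0.7321) = -1.1547 < 0 → local maximum

Critical points: x = -sqrt(3) - 1 ≈ -2.7321 (local minimum); x = -1 + sqrt(3) ≈ 0.7321 (local maximum)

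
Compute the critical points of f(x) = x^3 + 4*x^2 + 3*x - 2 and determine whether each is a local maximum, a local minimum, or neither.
f'(x) = 3*x^2 + 8*x + 3

Solve f'(x) = 0:
  3*x^2 + 8*x + 3 = 0 has no rational roots; quadratic formula: x = (-8 ± √28)/6.
  ⇒ x = -4/3 - sqrt(7)/3 ≈ -2.2153, -4/3 + sqrt(7)/3 ≈ -0.4514

f''(x) = 6*x + 8
Second-derivative test at each critical point:
  f''(-2.2153) = -5.2915 < 0 → local maximum
  f''(-0.4514) = 5.2915 > 0 → local minimum

Critical points: x = -4/3 - sqrt(7)/3 ≈ -2.2153 (local maximum); x = -4/3 + sqrt(7)/3 ≈ -0.4514 (local minimum)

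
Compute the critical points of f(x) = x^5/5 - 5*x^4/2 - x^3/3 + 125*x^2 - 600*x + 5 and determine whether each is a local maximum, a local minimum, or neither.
f'(x) = x^4 - 10*x^3 - x^2 + 250*x - 600

Solve f'(x) = 0:
  Factor: x^4 - 10*x^3 - x^2 + 250*x - 600 = (x - 6)*(x - 5)*(x - 4)*(x + 5) = 0.
  ⇒ x = -5, 4, 5, 6

f''(x) = 4*x^3 - 30*x^2 - 2*x + 250
Second-derivative test at each critical point:
  f''(-5) = -990 < 0 → local maximum
  f''(4) = 18 > 0 → local minimum
  f''(5) = -10 < 0 → local maximum
  f''(6) = 22 > 0 → local minimum

Critical points: x = -5 (local maximum); x = 4 (local minimum); x = 5 (local maximum); x = 6 (local minimum)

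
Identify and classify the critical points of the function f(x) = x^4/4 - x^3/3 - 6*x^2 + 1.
f'(x) = x*(x^2 - x - 12)

Solve f'(x) = 0:
  Factor: x^3 - x^2 - 12*x = x*(x - 4)*(x + 3) = 0.
  ⇒ x = -3, 0, 4

f''(x) = 3*x^2 - 2*x - 12
Second-derivative test at each critical point:
  f''(-3) = 21 > 0 → local minimum
  f''(0) = -12 < 0 → local maximum
  f''(4) = 28 > 0 → local minimum

Critical points: x = -3 (local minimum); x = 0 (local maximum); x = 4 (local minimum)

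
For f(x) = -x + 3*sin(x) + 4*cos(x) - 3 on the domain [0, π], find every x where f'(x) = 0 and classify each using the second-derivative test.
f'(x) = -4*sin(x) + 3*cos(x) - 1

Solve f'(x) = 0 on [0, π]:
  f'(x) = 0 ⇔ -4*sin(x) + 3*cos(x) = 1. Write the left side as R·cos(x + φ) with R = √(3² + 4²) = 5, cos φ = 3/5, sin φ = 4/5; then cos(x + φ) = 1/5. Solve for x and keep the solutions lying in [0, π].
  ⇒ x = atan((-4 + 6*sqrt(6))/(3 + 8*sqrt(6))) ≈ 0.4421

f''(x) = -3*sin(x) - 4*cos(x)
Second-derivative test at each critical point:
  f''(0.4421) = -4.8990 < 0 → local maximum

Critical points: x = atan((-4 + 6*sqrt(6))/(3 + 8*sqrt(6))) ≈ 0.4421 (local maximum)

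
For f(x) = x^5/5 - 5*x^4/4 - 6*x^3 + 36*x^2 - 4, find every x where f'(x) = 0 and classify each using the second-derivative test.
f'(x) = x*(x^3 - 5*x^2 - 18*x + 72)

Solve f'(x) = 0:
  Factor: x^4 - 5*x^3 - 18*x^2 + 72*x = x*(x - 6)*(x - 3)*(x + 4) = 0.
  ⇒ x = -4, 0, 3, 6

f''(x) = 4*x^3 - 15*x^2 - 36*x + 72
Second-derivative test at each critical point:
  f''(-4) = -280 < 0 → local maximum
  f''(0) = 72 > 0 → local minimum
  f''(3) = -63 < 0 → local maximum
  f''(6) = 180 > 0 → local minimum

Critical points: x = -4 (local maximum); x = 0 (local minimum); x = 3 (local maximum); x = 6 (local minimum)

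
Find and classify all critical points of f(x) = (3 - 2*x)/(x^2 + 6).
f'(x) = 2*(x^2 - 3*x - 6)/(x^4 + 12*x^2 + 36)

Solve f'(x) = 0:
  f'(x) = 2*(x^2 - 3*x - 6)/(x^2 + 6)^2; the denominator is positive wherever f is defined, so f'(x) = 0 ⇔ 2*x^2 - 6*x - 12 = 0.
  Factor: 2*x^2 - 6*x - 12 = 2*(x^2 - 3*x - 6); x^2 - 3*x - 6 = 0 has no rational roots; quadratic formula: x = (3 ± √33)/2.
  ⇒ x = 3/2 - sqrt(33)/2 ≈ -1.3723, 3/2 + sqrt(33)/2 ≈ 4.3723

f''(x) = 2*(4*x^2*(3 - 2*x) + 3*(2*x - 1)*(x^2 + 6))/(x^2 + 6)^3
Second-derivative test at each critical point:
  f''(-1.3723) = -0.1849 < 0 → local maximum
  f''(4.3723) = 0.0182 > 0 → local minimum

Critical points: x = 3/2 - sqrt(33)/2 ≈ -1.3723 (local maximum); x = 3/2 + sqrt(33)/2 ≈ 4.3723 (local minimum)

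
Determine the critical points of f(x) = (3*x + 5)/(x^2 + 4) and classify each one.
f'(x) = (-3*x^2 - 10*x + 12)/(x^4 + 8*x^2 + 16)

Solve f'(x) = 0:
  f'(x) = -(3*x^2 + 10*x - 12)/(x^2 + 4)^2; the denominator is positive wherever f is defined, so f'(x) = 0 ⇔ -3*x^2 - 10*x + 12 = 0.
  3*x^2 + 10*x - 12 = 0 has no rational roots; quadratic formula: x = (-10 ± √244)/6.
  ⇒ x = -sqrt(61)/3 - 5/3 ≈ -4.2701, -5/3 + sqrt(61)/3 ≈ 0.9367

f''(x) = 2*(4*x^2*(3*x + 5) - (9*x + 5)*(x^2 + 4))/(x^2 + 4)^3
Second-derivative test at each critical point:
  f''(-4.2701) = 0.0316 > 0 → local minimum
  f''(0.9367) = -0.6566 < 0 → local maximum

Critical points: x = -sqrt(61)/3 - 5/3 ≈ -4.2701 (local minimum); x = -5/3 + sqrt(61)/3 ≈ 0.9367 (local maximum)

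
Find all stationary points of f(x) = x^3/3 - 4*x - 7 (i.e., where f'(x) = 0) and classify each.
f'(x) = x^2 - 4

Solve f'(x) = 0:
  Factor: x^2 - 4 = (x - 2)*(x + 2) = 0.
  ⇒ x = -2, 2

f''(x) = 2*x
Second-derivative test at each critical point:
  f''(-2) = -4 < 0 → local maximum
  f''(2) = 4 > 0 → local minimum

Critical points: x = -2 (local maximum); x = 2 (local minimum)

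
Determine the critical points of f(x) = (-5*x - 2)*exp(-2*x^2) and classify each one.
f'(x) = (4*x*(5*x + 2) - 5)*exp(-2*x^2)

Solve f'(x) = 0:
  f'(x) = (20*x^2 + 8*x - 5)·exp(-2*x^2) and exp(-2*x^2) > 0 for every x, so f'(x) = 0 ⇔ 20*x^2 + 8*x - 5 = 0.
  20*x^2 + 8*x - 5 = 0 has no rational roots; quadratic formula: x = (-8 ± √464)/40.
  ⇒ x = -sqrt(29)/10 - 1/5 ≈ -0.7385, -1/5 + sqrt(29)/10 ≈ 0.3385

f''(x) = 4*(-20*x^3 - 8*x^2 + 15*x + 2)*exp(-2*x^2)
Second-derivative test at each critical point:
  f''(-0.7385) = -7.2364 < 0 → local maximum
  f''(0.3385) = 17.1287 > 0 → local minimum

Critical points: x = -sqrt(29)/10 - 1/5 ≈ -0.7385 (local maximum); x = -1/5 + sqrt(29)/10 ≈ 0.3385 (local minimum)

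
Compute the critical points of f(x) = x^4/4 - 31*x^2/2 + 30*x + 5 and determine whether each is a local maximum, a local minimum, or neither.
f'(x) = x^3 - 31*x + 30

Solve f'(x) = 0:
  Factor: x^3 - 31*x + 30 = (x - 5)*(x - 1)*(x + 6) = 0.
  ⇒ x = -6, 1, 5

f''(x) = 3*x^2 - 31
Second-derivative test at each critical point:
  f''(-6) = 77 > 0 → local minimum
  f''(1) = -28 < 0 → local maximum
  f''(5) = 44 > 0 → local minimum

Critical points: x = -6 (local minimum); x = 1 (local maximum); x = 5 (local minimum)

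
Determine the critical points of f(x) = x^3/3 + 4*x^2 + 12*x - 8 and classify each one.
f'(x) = x^2 + 8*x + 12

Solve f'(x) = 0:
  Factor: x^2 + 8*x + 12 = (x + 2)*(x + 6) = 0.
  ⇒ x = -6, -2

f''(x) = 2*x + 8
Second-derivative test at each critical point:
  f''(-6) = -4 < 0 → local maximum
  f''(-2) = 4 > 0 → local minimum

Critical points: x = -6 (local maximum); x = -2 (local minimum)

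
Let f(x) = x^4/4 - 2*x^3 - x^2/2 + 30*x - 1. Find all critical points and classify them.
f'(x) = x^3 - 6*x^2 - x + 30

Solve f'(x) = 0:
  Factor: x^3 - 6*x^2 - x + 30 = (x - 5)*(x - 3)*(x + 2) = 0.
  ⇒ x = -2, 3, 5

f''(x) = 3*x^2 - 12*x - 1
Second-derivative test at each critical point:
  f''(-2) = 35 > 0 → local minimum
  f''(3) = -10 < 0 → local maximum
  f''(5) = 14 > 0 → local minimum

Critical points: x = -2 (local minimum); x = 3 (local maximum); x = 5 (local minimum)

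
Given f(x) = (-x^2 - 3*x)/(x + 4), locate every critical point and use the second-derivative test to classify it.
f'(x) = (-x^2 - 8*x - 12)/(x^2 + 8*x + 16)

Solve f'(x) = 0:
  f'(x) = -(x + 2)*(x + 6)/(x + 4)^2; the denominator is positive wherever f is defined, so f'(x) = 0 ⇔ -x^2 - 8*x - 12 = 0.
  Factor: -x^2 - 8*x - 12 = -(x + 2)*(x + 6) = 0.
  ⇒ x = -6, -2

f''(x) = -8/(x^3 + 12*x^2 + 48*x + 64)
Second-derivative test at each critical point:
  f''(-6) = 1 > 0 → local minimum
  f''(-2) = -1 < 0 → local maximum

Critical points: x = -6 (local minimum); x = -2 (local maximum)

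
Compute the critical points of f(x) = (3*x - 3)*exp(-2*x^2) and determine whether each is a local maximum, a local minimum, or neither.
f'(x) = 3*(-4*x*(x - 1) + 1)*exp(-2*x^2)

Solve f'(x) = 0:
  f'(x) = (-12*x^2 + 12*x + 3)·exp(-2*x^2) and exp(-2*x^2) > 0 for every x, so f'(x) = 0 ⇔ -12*x^2 + 12*x + 3 = 0.
  Factor: -12*x^2 + 12*x + 3 = -3*(4*x^2 - 4*x - 1); 4*x^2 - 4*x - 1 = 0 has no rational roots; quadratic formula: x = (4 ± √32)/8.
  ⇒ x = 1/2 - sqrt(2)/2 ≈ -0.2071, 1/2 + sqrt(2)/2 ≈ 1.2071

f''(x) = 12*(4*x^2*(x - 1) - 3*x + 1)*exp(-2*x^2)
Second-derivative test at each critical point:
  f''(-0.2071) = 15.5754 > 0 → local minimum
  f''(1.2071) = -0.9206 < 0 → local maximum

Critical points: x = 1/2 - sqrt(2)/2 ≈ -0.2071 (local minimum); x = 1/2 + sqrt(2)/2 ≈ 1.2071 (local maximum)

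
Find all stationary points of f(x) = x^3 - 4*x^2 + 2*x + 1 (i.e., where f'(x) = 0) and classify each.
f'(x) = 3*x^2 - 8*x + 2

Solve f'(x) = 0:
  3*x^2 - 8*x + 2 = 0 has no rational roots; quadratic formula: x = (8 ± √40)/6.
  ⇒ x = 4/3 - sqrt(10)/3 ≈ 0.2792, sqrt(10)/3 + 4/3 ≈ 2.3874

f''(x) = 6*x - 8
Second-derivative test at each critical point:
  f''(0.2792) = -6.3246 < 0 → local maximum
  f''(2.3874) = 6.3246 > 0 → local minimum

Critical points: x = 4/3 - sqrt(10)/3 ≈ 0.2792 (local maximum); x = sqrt(10)/3 + 4/3 ≈ 2.3874 (local minimum)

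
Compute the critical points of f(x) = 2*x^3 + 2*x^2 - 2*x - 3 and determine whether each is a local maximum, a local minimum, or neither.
f'(x) = 6*x^2 + 4*x - 2

Solve f'(x) = 0:
  Factor: 6*x^2 + 4*x - 2 = 2*(x + 1)*(3*x - 1) = 0.
  ⇒ x = -1, 1/3

f''(x) = 12*x + 4
Second-derivative test at each critical point:
  f''(-1) = -8 < 0 → local maximum
  f''(1/3) = 8 > 0 → local minimum

Critical points: x = -1 (local maximum); x = 1/3 (local minimum)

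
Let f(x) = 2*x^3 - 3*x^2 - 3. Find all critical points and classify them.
f'(x) = 6*x*(x - 1)

Solve f'(x) = 0:
  Factor: 6*x^2 - 6*x = 6*x*(x - 1) = 0.
  ⇒ x = 0, 1

f''(x) = 12*x - 6
Second-derivative test at each critical point:
  f''(0) = -6 < 0 → local maximum
  f''(1) = 6 > 0 → local minimum

Critical points: x = 0 (local maximum); x = 1 (local minimum)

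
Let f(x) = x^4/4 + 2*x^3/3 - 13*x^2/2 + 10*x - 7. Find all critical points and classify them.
f'(x) = x^3 + 2*x^2 - 13*x + 10

Solve f'(x) = 0:
  Factor: x^3 + 2*x^2 - 13*x + 10 = (x - 2)*(x - 1)*(x + 5) = 0.
  ⇒ x = -5, 1, 2

f''(x) = 3*x^2 + 4*x - 13
Second-derivative test at each critical point:
  f''(-5) = 42 > 0 → local minimum
  f''(1) = -6 < 0 → local maximum
  f''(2) = 7 > 0 → local minimum

Critical points: x = -5 (local minimum); x = 1 (local maximum); x = 2 (local minimum)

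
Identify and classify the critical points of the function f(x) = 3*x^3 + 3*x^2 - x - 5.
f'(x) = 9*x^2 + 6*x - 1

Solve f'(x) = 0:
  9*x^2 + 6*x - 1 = 0 has no rational roots; quadratic formula: x = (-6 ± √72)/18.
  ⇒ x = -sqrt(2)/3 - 1/3 ≈ -0.8047, -1/3 + sqrt(2)/3 ≈ 0.1381

f''(x) = 18*x + 6
Second-derivative test at each critical point:
  f''(-0.8047) = -8.4853 < 0 → local maximum
  f''(0.1381) = 8.4853 > 0 → local minimum

Critical points: x = -sqrt(2)/3 - 1/3 ≈ -0.8047 (local maximum); x = -1/3 + sqrt(2)/3 ≈ 0.1381 (local minimum)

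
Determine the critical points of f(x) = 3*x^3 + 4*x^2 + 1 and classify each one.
f'(x) = x*(9*x + 8)

Solve f'(x) = 0:
  Factor: 9*x^2 + 8*x = x*(9*x + 8) = 0.
  ⇒ x = -8/9, 0

f''(x) = 18*x + 8
Second-derivative test at each critical point:
  f''(-8/9) = -8 < 0 → local maximum
  f''(0) = 8 > 0 → local minimum

Critical points: x = -8/9 (local maximum); x = 0 (local minimum)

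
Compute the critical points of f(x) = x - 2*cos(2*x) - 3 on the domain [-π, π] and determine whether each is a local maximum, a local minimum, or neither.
f'(x) = 4*sin(2*x) + 1

Solve f'(x) = 0 on [-π, π]:
  f'(x) = 0 ⇔ sin(2*x) = -1/4, i.e. 2*x = arcsin(-1/4) + 2nπ or 2*x = π − arcsin(-1/4) + 2nπ; keep the solutions lying in [-π, π].
  ⇒ x = -pi/2 + asin(1/4)/2 ≈ -1.4445, -asin(1/4)/2 ≈ -0.1263, asin(1/4)/2 + pi/2 ≈ 1.6971, pi - asin(1/4)/2 ≈ 3.0153

f''(x) = 8*cos(2*x)
Second-derivative test at each critical point:
  f''(-1.4445) = -7.7460 < 0 → local maximum
  f''(-0.1263) = 7.7460 > 0 → local minimum
  f''(1.6971) = -7.7460 < 0 → local maximum
  f''(3.0153) = 7.7460 > 0 → local minimum

Critical points: x = -pi/2 + asin(1/4)/2 ≈ -1.4445 (local maximum); x = -asin(1/4)/2 ≈ -0.1263 (local minimum); x = asin(1/4)/2 + pi/2 ≈ 1.6971 (local maximum); x = pi - asin(1/4)/2 ≈ 3.0153 (local minimum)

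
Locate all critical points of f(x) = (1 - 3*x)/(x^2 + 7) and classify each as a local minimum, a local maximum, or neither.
f'(x) = (3*x^2 - 2*x - 21)/(x^4 + 14*x^2 + 49)

Solve f'(x) = 0:
  f'(x) = (x - 3)*(3*x + 7)/(x^2 + 7)^2; the denominator is positive wherever f is defined, so f'(x) = 0 ⇔ 3*x^2 - 2*x - 21 = 0.
  Factor: 3*x^2 - 2*x - 21 = (x - 3)*(3*x + 7) = 0.
  ⇒ x = -7/3, 3

f''(x) = 2*(4*x^2*(1 - 3*x) + (9*x - 1)*(x^2 + 7))/(x^2 + 7)^3
Second-derivative test at each critical point:
  f''(-7/3) = -81/784 < 0 → local maximum
  f''(3) = 1/16 > 0 → local minimum

Critical points: x = -7/3 (local maximum); x = 3 (local minimum)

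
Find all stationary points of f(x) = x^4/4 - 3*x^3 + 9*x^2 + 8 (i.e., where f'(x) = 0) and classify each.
f'(x) = x*(x^2 - 9*x + 18)

Solve f'(x) = 0:
  Factor: x^3 - 9*x^2 + 18*x = x*(x - 6)*(x - 3) = 0.
  ⇒ x = 0, 3, 6

f''(x) = 3*x^2 - 18*x + 18
Second-derivative test at each critical point:
  f''(0) = 18 > 0 → local minimum
  f''(3) = -9 < 0 → local maximum
  f''(6) = 18 > 0 → local minimum

Critical points: x = 0 (local minimum); x = 3 (local maximum); x = 6 (local minimum)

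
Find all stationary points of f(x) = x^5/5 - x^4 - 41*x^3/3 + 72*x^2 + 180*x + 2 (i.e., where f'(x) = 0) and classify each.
f'(x) = x^4 - 4*x^3 - 41*x^2 + 144*x + 180

Solve f'(x) = 0:
  Factor: x^4 - 4*x^3 - 41*x^2 + 144*x + 180 = (x - 6)*(x - 5)*(x + 1)*(x + 6) = 0.
  ⇒ x = -6, -1, 5, 6

f''(x) = 4*x^3 - 12*x^2 - 82*x + 144
Second-derivative test at each critical point:
  f''(-6) = -660 < 0 → local maximum
  f''(-1) = 210 > 0 → local minimum
  f''(5) = -66 < 0 → local maximum
  f''(6) = 84 > 0 → local minimum

Critical points: x = -6 (local maximum); x = -1 (local minimum); x = 5 (local maximum); x = 6 (local minimum)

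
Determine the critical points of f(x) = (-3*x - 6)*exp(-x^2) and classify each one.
f'(x) = 3*(2*x*(x + 2) - 1)*exp(-x^2)

Solve f'(x) = 0:
  f'(x) = (6*x^2 + 12*x - 3)·exp(-x^2) and exp(-x^2) > 0 for every x, so f'(x) = 0 ⇔ 6*x^2 + 12*x - 3 = 0.
  Factor: 6*x^2 + 12*x - 3 = 3*(2*x^2 + 4*x - 1); 2*x^2 + 4*x - 1 = 0 has no rational roots; quadratic formula: x = (-4 ± √24)/4.
  ⇒ x = -sqrt(6)/2 - 1 ≈ -2.2247, -1 + sqrt(6)/2 ≈ 0.2247

f''(x) = 6*(-2*x^2*(x + 2) + 3*x + 2)*exp(-x^2)
Second-derivative test at each critical point:
  f''(-2.2247) = -0.1042 < 0 → local maximum
  f''(0.2247) = 13.9730 > 0 → local minimum

Critical points: x = -sqrt(6)/2 - 1 ≈ -2.2247 (local maximum); x = -1 + sqrt(6)/2 ≈ 0.2247 (local minimum)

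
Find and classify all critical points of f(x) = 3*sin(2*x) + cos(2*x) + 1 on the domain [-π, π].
f'(x) = -2*sin(2*x) + 6*cos(2*x)

Solve f'(x) = 0 on [-π, π]:
  f'(x) = 0 ⇔ 3*cos(2*x) = sin(2*x) ⇔ tan(2*x) = 3, i.e. 2*x = arctan(3) + nπ; keep the solutions lying in [-π, π].
  ⇒ x = -pi + atan(3)/2 ≈ -2.5171, -pi/2 + atan(3)/2 ≈ -0.9463, atan(3)/2 ≈ 0.6245, atan(3)/2 + pi/2 ≈ 2.1953

f''(x) = -12*sin(2*x) - 4*cos(2*x)
Second-derivative test at each critical point:
  f''(-2.5171) = -12.6491 < 0 → local maximum
  f''(-0.9463) = 12.6491 > 0 → local minimum
  f''(0.6245) = -12.6491 < 0 → local maximum
  f''(2.1953) = 12.6491 > 0 → local minimum

Critical points: x = -pi + atan(3)/2 ≈ -2.5171 (local maximum); x = -pi/2 + atan(3)/2 ≈ -0.9463 (local minimum); x = atan(3)/2 ≈ 0.6245 (local maximum); x = atan(3)/2 + pi/2 ≈ 2.1953 (local minimum)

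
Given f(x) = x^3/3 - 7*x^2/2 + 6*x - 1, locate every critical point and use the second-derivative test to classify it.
f'(x) = x^2 - 7*x + 6

Solve f'(x) = 0:
  Factor: x^2 - 7*x + 6 = (x - 6)*(x - 1) = 0.
  ⇒ x = 1, 6

f''(x) = 2*x - 7
Second-derivative test at each critical point:
  f''(1) = -5 < 0 → local maximum
  f''(6) = 5 > 0 → local minimum

Critical points: x = 1 (local maximum); x = 6 (local minimum)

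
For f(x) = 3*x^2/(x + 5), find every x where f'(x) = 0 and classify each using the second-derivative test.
f'(x) = 3*x*(x + 10)/(x^2 + 10*x + 25)

Solve f'(x) = 0:
  f'(x) = 3*x*(x + 10)/(x + 5)^2; the denominator is positive wherever f is defined, so f'(x) = 0 ⇔ 3*x^2 + 30*x = 0.
  Factor: 3*x^2 + 30*x = 3*x*(x + 10) = 0.
  ⇒ x = -10, 0

f''(x) = 150/(x^3 + 15*x^2 + 75*x + 125)
Second-derivative test at each critical point:
  f''(-10) = -6/5 < 0 → local maximum
  f''(0) = 6/5 > 0 → local minimum

Critical points: x = -10 (local maximum); x = 0 (local minimum)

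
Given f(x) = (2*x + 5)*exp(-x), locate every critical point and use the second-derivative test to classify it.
f'(x) = (-2*x - 3)*exp(-x)

Solve f'(x) = 0:
  f'(x) = (-2*x - 3)·exp(-x) and exp(-x) > 0 for every x, so f'(x) = 0 ⇔ -2*x - 3 = 0.
  -2*x - 3 = 0.
  ⇒ x = -3/2

f''(x) = (2*x + 1)*exp(-x)
Second-derivative test at each critical point:
  f''(-3/2) = -8.9634 < 0 → local maximum

Critical points: x = -3/2 (local maximum)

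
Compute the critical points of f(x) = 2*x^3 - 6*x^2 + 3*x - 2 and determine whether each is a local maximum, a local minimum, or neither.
f'(x) = 6*x^2 - 12*x + 3

Solve f'(x) = 0:
  Factor: 6*x^2 - 12*x + 3 = 3*(2*x^2 - 4*x + 1); 2*x^2 - 4*x + 1 = 0 has no rational roots; quadratic formula: x = (4 ± √8)/4.
  ⇒ x = 1 - sqrt(2)/2 ≈ 0.2929, sqrt(2)/2 + 1 ≈ 1.7071

f''(x) = 12*x - 12
Second-derivative test at each critical point:
  f''(0.2929) = -8.4853 < 0 → local maximum
  f''(1.7071) = 8.4853 > 0 → local minimum

Critical points: x = 1 - sqrt(2)/2 ≈ 0.2929 (local maximum); x = sqrt(2)/2 + 1 ≈ 1.7071 (local minimum)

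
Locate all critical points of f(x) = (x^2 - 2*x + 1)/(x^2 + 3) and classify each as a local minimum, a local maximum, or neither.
f'(x) = 2*(x^2 + 2*x - 3)/(x^4 + 6*x^2 + 9)

Solve f'(x) = 0:
  f'(x) = 2*(x - 1)*(x + 3)/(x^2 + 3)^2; the denominator is positive wherever f is defined, so f'(x) = 0 ⇔ 2*x^2 + 4*x - 6 = 0.
  Factor: 2*x^2 + 4*x - 6 = 2*(x - 1)*(x + 3) = 0.
  ⇒ x = -3, 1

f''(x) = 4*(-x^3 - 3*x^2 + 9*x + 3)/(x^6 + 9*x^4 + 27*x^2 + 27)
Second-derivative test at each critical point:
  f''(-3) = -1/18 < 0 → local maximum
  f''(1) = 1/2 > 0 → local minimum

Critical points: x = -3 (local maximum); x = 1 (local minimum)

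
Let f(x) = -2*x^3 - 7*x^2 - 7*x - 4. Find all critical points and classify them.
f'(x) = -6*x^2 - 14*x - 7

Solve f'(x) = 0:
  6*x^2 + 14*x + 7 = 0 has no rational roots; quadratic formula: x = (-14 ± √28)/12.
  ⇒ x = -7/6 - sqrt(7)/6 ≈ -1.6076, -7/6 + sqrt(7)/6 ≈ -0.7257

f''(x) = -12*x - 14
Second-derivative test at each critical point:
  f''(-1.6076) = 5.2915 > 0 → local minimum
  f''(-0.7257) = -5.2915 < 0 → local maximum

Critical points: x = -7/6 - sqrt(7)/6 ≈ -1.6076 (local minimum); x = -7/6 + sqrt(7)/6 ≈ -0.7257 (local maximum)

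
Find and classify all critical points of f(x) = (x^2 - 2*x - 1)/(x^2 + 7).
f'(x) = 2*(x^2 + 8*x - 7)/(x^4 + 14*x^2 + 49)

Solve f'(x) = 0:
  f'(x) = 2*(x^2 + 8*x - 7)/(x^2 + 7)^2; the denominator is positive wherever f is defined, so f'(x) = 0 ⇔ 2*x^2 + 16*x - 14 = 0.
  Factor: 2*x^2 + 16*x - 14 = 2*(x^2 + 8*x - 7); x^2 + 8*x - 7 = 0 has no rational roots; quadratic formula: x = (-8 ± √92)/2.
  ⇒ x = -sqrt(23) - 4 ≈ -8.7958, -4 + sqrt(23) ≈ 0.7958

f''(x) = 4*(-x^3 - 12*x^2 + 21*x + 28)/(x^6 + 21*x^4 + 147*x^2 + 343)
Second-derivative test at each critical point:
  f''(-8.7958) = -0.0027 < 0 → local maximum
  f''(0.7958) = 0.3292 > 0 → local minimum

Critical points: x = -sqrt(23) - 4 ≈ -8.7958 (local maximum); x = -4 + sqrt(23) ≈ 0.7958 (local minimum)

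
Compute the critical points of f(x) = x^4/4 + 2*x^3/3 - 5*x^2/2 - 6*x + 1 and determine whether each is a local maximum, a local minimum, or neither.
f'(x) = x^3 + 2*x^2 - 5*x - 6

Solve f'(x) = 0:
  Factor: x^3 + 2*x^2 - 5*x - 6 = (x - 2)*(x + 1)*(x + 3) = 0.
  ⇒ x = -3, -1, 2

f''(x) = 3*x^2 + 4*x - 5
Second-derivative test at each critical point:
  f''(-3) = 10 > 0 → local minimum
  f''(-1) = -6 < 0 → local maximum
  f''(2) = 15 > 0 → local minimum

Critical points: x = -3 (local minimum); x = -1 (local maximum); x = 2 (local minimum)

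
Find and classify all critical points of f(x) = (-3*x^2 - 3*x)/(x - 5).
f'(x) = 3*(-x^2 + 10*x + 5)/(x^2 - 10*x + 25)

Solve f'(x) = 0:
  f'(x) = -3*(x^2 - 10*x - 5)/(x - 5)^2; the denominator is positive wherever f is defined, so f'(x) = 0 ⇔ -3*x^2 + 30*x + 15 = 0.
  Factor: -3*x^2 + 30*x + 15 = -3*(x^2 - 10*x - 5); x^2 - 10*x - 5 = 0 has no rational roots; quadratic formula: x = (10 ± √120)/2.
  ⇒ x = 5 - sqrt(30) ≈ -0.4772, 5 + sqrt(30) ≈ 10.4772

f''(x) = -180/(x^3 - 15*x^2 + 75*x - 125)
Second-derivative test at each critical point:
  f''(-0.4772) = 1.0954 > 0 → local minimum
  f''(10.4772) = -1.0954 < 0 → local maximum

Critical points: x = 5 - sqrt(30) ≈ -0.4772 (local minimum); x = 5 + sqrt(30) ≈ 10.4772 (local maximum)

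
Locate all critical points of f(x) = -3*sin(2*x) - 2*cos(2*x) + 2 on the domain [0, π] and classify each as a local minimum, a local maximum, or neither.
f'(x) = 4*sin(2*x) - 6*cos(2*x)

Solve f'(x) = 0 on [0, π]:
  f'(x) = 0 ⇔ -3*cos(2*x) = -2*sin(2*x) ⇔ tan(2*x) = 3/2, i.e. 2*x = arctan(3/2) + nπ; keep the solutions lying in [0, π].
  ⇒ x = atan(3/2)/2 ≈ 0.4914, atan(3/2)/2 + pi/2 ≈ 2.0622

f''(x) = 12*sin(2*x) + 8*cos(2*x)
Second-derivative test at each critical point:
  f''(0.4914) = 14.4222 > 0 → local minimum
  f''(2.0622) = -14.4222 < 0 → local maximum

Critical points: x = atan(3/2)/2 ≈ 0.4914 (local minimum); x = atan(3/2)/2 + pi/2 ≈ 2.0622 (local maximum)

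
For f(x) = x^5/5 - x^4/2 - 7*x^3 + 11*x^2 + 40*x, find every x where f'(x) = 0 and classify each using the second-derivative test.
f'(x) = x^4 - 2*x^3 - 21*x^2 + 22*x + 40

Solve f'(x) = 0:
  Factor: x^4 - 2*x^3 - 21*x^2 + 22*x + 40 = (x - 5)*(x - 2)*(x + 1)*(x + 4) = 0.
  ⇒ x = -4, -1, 2, 5

f''(x) = 4*x^3 - 6*x^2 - 42*x + 22
Second-derivative test at each critical point:
  f''(-4) = -162 < 0 → local maximum
  f''(-1) = 54 > 0 → local minimum
  f''(2) = -54 < 0 → local maximum
  f''(5) = 162 > 0 → local minimum

Critical points: x = -4 (local maximum); x = -1 (local minimum); x = 2 (local maximum); x = 5 (local minimum)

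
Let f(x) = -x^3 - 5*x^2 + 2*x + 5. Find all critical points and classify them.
f'(x) = -3*x^2 - 10*x + 2

Solve f'(x) = 0:
  3*x^2 + 10*x - 2 = 0 has no rational roots; quadratic formula: x = (-10 ± √124)/6.
  ⇒ x = -sqrt(31)/3 - 5/3 ≈ -3.5226, -5/3 + sqrt(31)/3 ≈ 0.1893

f''(x) = -6*x - 10
Second-derivative test at each critical point:
  f''(-3.5226) = 11.1355 > 0 → local minimum
  f''(0.1893) = -11.1355 < 0 → local maximum

Critical points: x = -sqrt(31)/3 - 5/3 ≈ -3.5226 (local minimum); x = -5/3 + sqrt(31)/3 ≈ 0.1893 (local maximum)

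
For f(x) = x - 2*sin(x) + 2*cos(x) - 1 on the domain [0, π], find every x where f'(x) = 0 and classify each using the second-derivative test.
f'(x) = -2*sqrt(2)*sin(x + pi/4) + 1

Solve f'(x) = 0 on [0, π]:
  f'(x) = 0 ⇔ -2*sin(x) - 2*cos(x) = -1. Write the left side as R·cos(x + φ) with R = √((-2)² + 2²) = 2*sqrt(2), cos φ = -sqrt(2)/2, sin φ = sqrt(2)/2; then cos(x + φ) = -sqrt(2)/4. Solve for x and keep the solutions lying in [0, π].
  ⇒ x = atan((1 + sqrt(7))/(1 - sqrt(7))) + pi ≈ 1.9948

f''(x) = -2*sqrt(2)*cos(x + pi/4)
Second-derivative test at each critical point:
  f''(1.9948) = 2.6458 > 0 → local minimum

Critical points: x = atan((1 + sqrt(7))/(1 - sqrt(7))) + pi ≈ 1.9948 (local minimum)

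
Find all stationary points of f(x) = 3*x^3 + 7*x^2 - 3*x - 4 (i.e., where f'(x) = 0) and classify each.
f'(x) = 9*x^2 + 14*x - 3

Solve f'(x) = 0:
  9*x^2 + 14*x - 3 = 0 has no rational roots; quadratic formula: x = (-14 ± √304)/18.
  ⇒ x = -2*sqrt(19)/9 - 7/9 ≈ -1.7464, -7/9 + 2*sqrt(19)/9 ≈ 0.1909

f''(x) = 18*x + 14
Second-derivative test at each critical point:
  f''(-1.7464) = -17.4356 < 0 → local maximum
  f''(0.1909) = 17.4356 > 0 → local minimum

Critical points: x = -2*sqrt(19)/9 - 7/9 ≈ -1.7464 (local maximum); x = -7/9 + 2*sqrt(19)/9 ≈ 0.1909 (local minimum)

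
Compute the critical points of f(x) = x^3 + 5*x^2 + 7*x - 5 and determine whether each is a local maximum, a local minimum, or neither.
f'(x) = 3*x^2 + 10*x + 7

Solve f'(x) = 0:
  Factor: 3*x^2 + 10*x + 7 = (x + 1)*(3*x + 7) = 0.
  ⇒ x = -7/3, -1

f''(x) = 6*x + 10
Second-derivative test at each critical point:
  f''(-7/3) = -4 < 0 → local maximum
  f''(-1) = 4 > 0 → local minimum

Critical points: x = -7/3 (local maximum); x = -1 (local minimum)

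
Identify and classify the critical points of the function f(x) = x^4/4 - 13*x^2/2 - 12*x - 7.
f'(x) = x^3 - 13*x - 12

Solve f'(x) = 0:
  Factor: x^3 - 13*x - 12 = (x - 4)*(x + 1)*(x + 3) = 0.
  ⇒ x = -3, -1, 4

f''(x) = 3*x^2 - 13
Second-derivative test at each critical point:
  f''(-3) = 14 > 0 → local minimum
  f''(-1) = -10 < 0 → local maximum
  f''(4) = 35 > 0 → local minimum

Critical points: x = -3 (local minimum); x = -1 (local maximum); x = 4 (local minimum)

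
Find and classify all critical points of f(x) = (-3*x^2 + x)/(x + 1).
f'(x) = (-3*x^2 - 6*x + 1)/(x^2 + 2*x + 1)

Solve f'(x) = 0:
  f'(x) = -(3*x^2 + 6*x - 1)/(x + 1)^2; the denominator is positive wherever f is defined, so f'(x) = 0 ⇔ -3*x^2 - 6*x + 1 = 0.
  3*x^2 + 6*x - 1 = 0 has no rational roots; quadratic formula: x = (-6 ± √48)/6.
  ⇒ x = -2*sqrt(3)/3 - 1 ≈ -2.1547, -1 + 2*sqrt(3)/3 ≈ 0.1547

f''(x) = -8/(x^3 + 3*x^2 + 3*x + 1)
Second-derivative test at each critical point:
  f''(-2.1547) = 5.1962 > 0 → local minimum
  f''(0.1547) = -5.1962 < 0 → local maximum

Critical points: x = -2*sqrt(3)/3 - 1 ≈ -2.1547 (local minimum); x = -1 + 2*sqrt(3)/3 ≈ 0.1547 (local maximum)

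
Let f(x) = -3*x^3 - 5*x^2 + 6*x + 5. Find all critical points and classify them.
f'(x) = -9*x^2 - 10*x + 6

Solve f'(x) = 0:
  9*x^2 + 10*x - 6 = 0 has no rational roots; quadratic formula: x = (-10 ± √316)/18.
  ⇒ x = -sqrt(79)/9 - 5/9 ≈ -1.5431, -5/9 + sqrt(79)/9 ≈ 0.4320

f''(x) = -18*x - 10
Second-derivative test at each critical point:
  f''(-1.5431) = 17.7764 > 0 → local minimum
  f''(0.4320) = -17.7764 < 0 → local maximum

Critical points: x = -sqrt(79)/9 - 5/9 ≈ -1.5431 (local minimum); x = -5/9 + sqrt(79)/9 ≈ 0.4320 (local maximum)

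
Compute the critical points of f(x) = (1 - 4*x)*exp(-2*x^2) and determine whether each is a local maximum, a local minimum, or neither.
f'(x) = 4*(x*(4*x - 1) - 1)*exp(-2*x^2)

Solve f'(x) = 0:
  f'(x) = (16*x^2 - 4*x - 4)·exp(-2*x^2) and exp(-2*x^2) > 0 for every x, so f'(x) = 0 ⇔ 16*x^2 - 4*x - 4 = 0.
  Factor: 16*x^2 - 4*x - 4 = 4*(4*x^2 - x - 1); 4*x^2 - x - 1 = 0 has no rational roots; quadratic formula: x = (1 ± √17)/8.
  ⇒ x = 1/8 - sqrt(17)/8 ≈ -0.3904, 1/8 + sqrt(17)/8 ≈ 0.6404

f''(x) = 4*(4*x^2*(1 - 4*x) + 12*x - 1)*exp(-2*x^2)
Second-derivative test at each critical point:
  f''(-0.3904) = -12.1593 < 0 → local maximum
  f''(0.6404) = 7.2624 > 0 → local minimum

Critical points: x = 1/8 - sqrt(17)/8 ≈ -0.3904 (local maximum); x = 1/8 + sqrt(17)/8 ≈ 0.6404 (local minimum)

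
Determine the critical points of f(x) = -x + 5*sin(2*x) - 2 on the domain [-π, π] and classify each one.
f'(x) = 10*cos(2*x) - 1

Solve f'(x) = 0 on [-π, π]:
  f'(x) = 0 ⇔ cos(2*x) = 1/10, i.e. 2*x = ±arccos(1/10) + 2nπ; keep the solutions lying in [-π, π].
  ⇒ x = -pi + acos(1/10)/2 ≈ -2.4063, -acos(1/10)/2 ≈ -0.7353, acos(1/10)/2 ≈ 0.7353, pi - acos(1/10)/2 ≈ 2.4063

f''(x) = -20*sin(2*x)
Second-derivative test at each critical point:
  f''(-2.4063) = -19.8997 < 0 → local maximum
  f''(-0.7353) = 19.8997 > 0 → local minimum
  f''(0.7353) = -19.8997 < 0 → local maximum
  f''(2.4063) = 19.8997 > 0 → local minimum

Critical points: x = -pi + acos(1/10)/2 ≈ -2.4063 (local maximum); x = -acos(1/10)/2 ≈ -0.7353 (local minimum); x = acos(1/10)/2 ≈ 0.7353 (local maximum); x = pi - acos(1/10)/2 ≈ 2.4063 (local minimum)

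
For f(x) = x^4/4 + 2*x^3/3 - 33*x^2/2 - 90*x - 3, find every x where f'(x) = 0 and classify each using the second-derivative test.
f'(x) = x^3 + 2*x^2 - 33*x - 90

Solve f'(x) = 0:
  Factor: x^3 + 2*x^2 - 33*x - 90 = (x - 6)*(x + 3)*(x + 5) = 0.
  ⇒ x = -5, -3, 6

f''(x) = 3*x^2 + 4*x - 33
Second-derivative test at each critical point:
  f''(-5) = 22 > 0 → local minimum
  f''(-3) = -18 < 0 → local maximum
  f''(6) = 99 > 0 → local minimum

Critical points: x = -5 (local minimum); x = -3 (local maximum); x = 6 (local minimum)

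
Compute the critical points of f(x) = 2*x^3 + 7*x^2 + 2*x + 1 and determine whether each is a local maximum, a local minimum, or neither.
f'(x) = 6*x^2 + 14*x + 2

Solve f'(x) = 0:
  Factor: 6*x^2 + 14*x + 2 = 2*(3*x^2 + 7*x + 1); 3*x^2 + 7*x + 1 = 0 has no rational roots; quadratic formula: x = (-7 ± √37)/6.
  ⇒ x = -7/6 - sqrt(37)/6 ≈ -2.1805, -7/6 + sqrt(37)/6 ≈ -0.1529

f''(x) = 12*x + 14
Second-derivative test at each critical point:
  f''(-2.1805) = -12.1655 < 0 → local maximum
  f''(-0.1529) = 12.1655 > 0 → local minimum

Critical points: x = -7/6 - sqrt(37)/6 ≈ -2.1805 (local maximum); x = -7/6 + sqrt(37)/6 ≈ -0.1529 (local minimum)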